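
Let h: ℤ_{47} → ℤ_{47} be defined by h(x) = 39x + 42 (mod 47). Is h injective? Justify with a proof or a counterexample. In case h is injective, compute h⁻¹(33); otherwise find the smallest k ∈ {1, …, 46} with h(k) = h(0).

7

If h(s) = h(t), then 39s ≡ 39t (mod 47). Because gcd(39, 47) = 1, we may cancel 39 to get s ≡ t (mod 47).
Hence h is injective.
We now compute 39⁻¹ mod 47 explicitly. Euclid's algorithm: 47 = 1·39 + 8, 39 = 4·8 + 7, 8 = 1·7 + 1; back-substituting gives 1 = 41·39 − 34·47, so 39⁻¹ ≡ 41 (mod 47).
Since h is injective, we find h⁻¹(33): we need 39x ≡ 33 − 42 ≡ 38 (mod 47). Using 39⁻¹ = 41: x ≡ 41·38 = 1558 = 33·47 + 7, so x = 7.
Check: h(7) = 39·7 + 42 = 315 = 6·47 + 33 ≡ 33 (mod 47).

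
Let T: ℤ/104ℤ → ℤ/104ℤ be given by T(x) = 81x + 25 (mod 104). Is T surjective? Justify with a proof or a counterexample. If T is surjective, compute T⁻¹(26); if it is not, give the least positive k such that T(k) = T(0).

9

Recall that T is surjective if every y in the codomain equals T(x) for some x in the domain.
Since gcd(81, 104) = 1, 81 is invertible modulo 104. Euclid's algorithm: 104 = 1·81 + 23, 81 = 3·23 + 12, 23 = 1·12 + 11, 12 = 1·11 + 1; back-substituting gives 1 = 9·81 − 7·104, so 81⁻¹ ≡ 9 (mod 104).
Then y ↦ 9(y − 25) is a two-sided inverse to T, so every y ∈ ℤ/104ℤ has a preimage.
So T is surjective.
Since T is surjective, we find T⁻¹(26): we need 81x ≡ 26 − 25 ≡ 1 (mod 104). Using 81⁻¹ = 9: x ≡ 9·1 = 9, so x = 9.
Check: T(9) = 81·9 + 25 = 754 = 7·104 + 26 ≡ 26 (mod 104).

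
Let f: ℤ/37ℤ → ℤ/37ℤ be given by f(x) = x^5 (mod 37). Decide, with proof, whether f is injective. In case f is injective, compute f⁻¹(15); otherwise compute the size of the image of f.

Since 37 is prime, the nonzero elements of ℤ/37ℤ form a cyclic group of order 36.
As gcd(5, 36) = 1, raising to the 5th power is a bijection on this group: if u^5 ≡ v^5 then (uv^{−1})^5 = 1, and the only element of order dividing gcd(5, 36) = 1 is 1, so u = v.
With f(0) = 0 this makes f injective on all of ℤ/37ℤ, hence bijective (finite equal-size domain and codomain). In particular f is injective.
Since f is injective, we find the preimage of 15. The inverse of x ↦ x^5 on (ℤ/37ℤ)^× is x ↦ x^29, because 5·29 = 145 = 4·36 + 1 ≡ 1 (mod 36) and x^{36} = 1 for x ≠ 0 (Fermat). So f⁻¹(15) = 15^29 mod 37.
Repeated squaring mod 37: 15^1 ≡ 15, 15^2 ≡ 15² = 225 ≡ 3, 15^4 ≡ 3² = 9, 15^8 ≡ 9² = 81 ≡ 7, 15^16 ≡ 7² = 49 ≡ 12. Since 29 = 16 + 8 + 4 + 1, 15^29 ≡ 12·7·9·15: 12·7 = 84 ≡ 10, then 10·9 = 90 ≡ 16, then 16·15 = 240 ≡ 18. So 15^29 ≡ 18 (mod 37).
Hence f⁻¹(15) = 18.

18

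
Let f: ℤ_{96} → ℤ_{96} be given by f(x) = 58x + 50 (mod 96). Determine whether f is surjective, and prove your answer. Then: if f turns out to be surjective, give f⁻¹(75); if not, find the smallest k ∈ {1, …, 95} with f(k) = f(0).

48

Recall that surjectivity means every element of the codomain has a preimage under f.
Since gcd(58, 96) = 2, we have 58x ≡ 0 (mod 2) for all x, so f(x) ≡ 0 (mod 2).
But 1 ≢ 0 (mod 2), so 1 ∈ ℤ_{96} has no preimage. So f is not surjective.
Since f is not surjective, we find the least positive k with f(k) = f(0): this means 58k ≡ 0 (mod 96), i.e. 96 ∣ 58k. Since gcd(58, 96) = 2, dividing through by 2 this holds exactly when 48 ∣ 29k, and as gcd(29, 48) = 1, exactly when 48 ∣ k.
The smallest positive such k is 48.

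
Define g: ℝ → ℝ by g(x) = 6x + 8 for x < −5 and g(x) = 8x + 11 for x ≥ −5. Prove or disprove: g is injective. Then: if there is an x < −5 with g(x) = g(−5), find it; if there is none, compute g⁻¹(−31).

-37/6

Both pieces are strictly increasing (slopes 6 and 8), so each is injective on its own interval.
The left piece maps (−∞, −5) onto (−∞, −22); the right piece maps [−5, ∞) onto [−29, ∞).
These images overlap. In particular g(−5) = −29 (right piece), and solving 6x + 8 = −29 on the left piece gives x = −37/6 < −5.
So g(−37/6) = g(−5) with −37/6 ≠ −5, and g is not injective. This x = −37/6 is the requested value below −5.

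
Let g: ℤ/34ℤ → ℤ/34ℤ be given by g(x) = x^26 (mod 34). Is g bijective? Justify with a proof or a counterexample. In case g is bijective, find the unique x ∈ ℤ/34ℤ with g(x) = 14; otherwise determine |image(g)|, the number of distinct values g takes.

g(16): Repeated squaring mod 34: 16^1 ≡ 16, 16^2 ≡ 16² = 256 ≡ 18, 16^4 ≡ 18² = 324 ≡ 18, 16^8 ≡ 18² = 324 ≡ 18, 16^16 ≡ 18² = 324 ≡ 18. Since 26 = 16 + 8 + 2, 16^26 ≡ 18·18·18: 18·18 = 324 ≡ 18, then 18·18 = 324 ≡ 18. So 16^26 ≡ 18 (mod 34).
g(18): Repeated squaring mod 34: 18^1 ≡ 18, 18^2 ≡ 18² = 324 ≡ 18, 18^4 ≡ 18² = 324 ≡ 18, 18^8 ≡ 18² = 324 ≡ 18, 18^16 ≡ 18² = 324 ≡ 18. Since 26 = 16 + 8 + 2, 18^26 ≡ 18·18·18: 18·18 = 324 ≡ 18, then 18·18 = 324 ≡ 18. So 18^26 ≡ 18 (mod 34).
So g(16) = g(18) = 18 while 16 ≠ 18, thus g is not injective, hence not bijective.
Since g is not bijective, we determine |image(g)|. Computing x^26 mod 34 for each x (by repeated squaring, reducing mod 34 at every step), the values g(0), g(1), …, g(33) are: 0, 1, 4, 25, 16, 9, 32, 19, 30, 13, 2, 15, 26, 33, 8, 21, 18, 17, 18, 21, 8, 33, 26, 15, 2, 13, 30, 19, 32, 9, 16, 25, 4, 1.
The distinct values are {0, 1, 2, 4, 8, 9, 13, 15, 16, 17, 18, 19, 21, 25, 26, 30, 32, 33}; there are 18 of them.

18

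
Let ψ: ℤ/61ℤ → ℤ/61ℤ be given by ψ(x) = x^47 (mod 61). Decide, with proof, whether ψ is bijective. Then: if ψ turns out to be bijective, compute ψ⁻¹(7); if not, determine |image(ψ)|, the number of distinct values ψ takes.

Since 61 is prime, the nonzero elements of ℤ/61ℤ form a cyclic group of order 60.
As gcd(47, 60) = 1, raising to the 47th power is a bijection on this group: if a^47 ≡ b^47 then (ab^{−1})^47 = 1, and the only element of order dividing gcd(47, 60) = 1 is 1, so a = b.
With ψ(0) = 0 this makes ψ injective on all of ℤ/61ℤ, hence bijective (finite equal-size domain and codomain). In particular ψ is bijective.
Since ψ is bijective, we find the preimage of 7. The inverse of x ↦ x^47 on (ℤ/61ℤ)^× is x ↦ x^23, because 47·23 = 1081 = 18·60 + 1 ≡ 1 (mod 60) and x^{60} = 1 for x ≠ 0 (Fermat). So ψ⁻¹(7) = 7^23 mod 61.
Repeated squaring mod 61: 7^1 ≡ 7, 7^2 ≡ 7² = 49, 7^4 ≡ 49² = 2401 ≡ 22, 7^8 ≡ 22² = 484 ≡ 57, 7^16 ≡ 57² = 3249 ≡ 16. Since 23 = 16 + 4 + 2 + 1, 7^23 ≡ 16·22·49·7: 16·22 = 352 ≡ 47, then 47·49 = 2303 ≡ 46, then 46·7 = 322 ≡ 17. So 7^23 ≡ 17 (mod 61).
Hence ψ⁻¹(7) = 17.

17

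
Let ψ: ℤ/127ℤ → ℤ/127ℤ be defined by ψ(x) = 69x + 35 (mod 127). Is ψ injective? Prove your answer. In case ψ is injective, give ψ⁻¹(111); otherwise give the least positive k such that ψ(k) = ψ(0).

60

Recall: injectivity means: for all a, b in the domain, ψ(a) = ψ(b) implies a = b.
Suppose ψ(a) = ψ(b) in ℤ/127ℤ. Then 69a + 35 ≡ 69b + 35 (mod 127), hence 69(a − b) ≡ 0 (mod 127).
Since gcd(69, 127) = 1, 69 is invertible modulo 127, thus a − b ≡ 0 (mod 127), i.e. a = b.
So ψ is injective.
We now compute 69⁻¹ mod 127 explicitly. Euclid's algorithm: 127 = 1·69 + 58, 69 = 1·58 + 11, 58 = 5·11 + 3, 11 = 3·3 + 2, 3 = 1·2 + 1; back-substituting gives 1 = 81·69 − 44·127, so 69⁻¹ ≡ 81 (mod 127).
Since ψ is injective, we compute ψ⁻¹(111): solve 69x + 35 ≡ 111 (mod 127), i.e. 69x ≡ 76 (mod 127).
Multiplying by 69⁻¹ = 81 gives x ≡ 81·76 = 6156 = 48·127 + 60 ≡ 60 (mod 127).
Check: ψ(60) = 69·60 + 35 = 4175 = 32·127 + 111 ≡ 111 (mod 127).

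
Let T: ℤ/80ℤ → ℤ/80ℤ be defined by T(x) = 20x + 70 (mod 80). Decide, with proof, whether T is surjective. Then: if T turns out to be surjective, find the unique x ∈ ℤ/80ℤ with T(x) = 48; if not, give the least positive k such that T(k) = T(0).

Since gcd(20, 80) = 20, we have 20x ≡ 0 (mod 20) for all x, so T(x) ≡ 10 (mod 20).
But 0 ≢ 10 (mod 20), so 0 ∈ ℤ/80ℤ has no preimage. Hence T is not surjective.
Since T is not surjective, we find the least positive k with T(k) = T(0): this means 20k ≡ 0 (mod 80), i.e. 80 ∣ 20k. Since gcd(20, 80) = 20, dividing through by 20 this holds exactly when 4 ∣ k.
The smallest positive such k is 4.

4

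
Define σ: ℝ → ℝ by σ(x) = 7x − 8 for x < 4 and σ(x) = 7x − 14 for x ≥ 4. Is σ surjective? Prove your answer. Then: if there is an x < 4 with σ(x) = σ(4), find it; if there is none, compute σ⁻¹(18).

Both pieces are strictly increasing (slopes 7 and 7), so each is injective on its own interval.
The left piece maps (−∞, 4) onto (−∞, 20); the right piece maps [4, ∞) onto [14, ∞).
The union (−∞, 20) ∪ [14, ∞) covers ℝ, so σ is surjective.
For the follow-up: the images overlap, so an x < 4 with σ(x) = σ(4) exists. σ(4) = 14; solving 7x − 8 = 14 for x < 4 gives x = (14 + 8)/7 = 22/7.

22/7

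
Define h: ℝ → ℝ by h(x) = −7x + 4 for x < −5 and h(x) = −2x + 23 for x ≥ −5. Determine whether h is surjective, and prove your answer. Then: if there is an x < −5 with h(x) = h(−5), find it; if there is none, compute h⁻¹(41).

-37/7

Both pieces are strictly decreasing (slopes −7 and −2), so each is injective on its own interval.
The left piece maps (−∞, −5) onto (39, ∞); the right piece maps [−5, ∞) onto (−∞, 33].
The union (39, ∞) ∪ (−∞, 33] omits the interval between 39 and 33; in particular 39 has no preimage. So h is not surjective.
Because the two images are disjoint, no x < −5 has h(x) = h(−5), so we compute h⁻¹(41): 41 lies in (39, ∞), so solve −7x + 4 = 41: x = (41 − 4)/(−7) = −37/7.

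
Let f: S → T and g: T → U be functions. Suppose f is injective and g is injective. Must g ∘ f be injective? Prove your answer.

Suppose (g ∘ f)(s) = (g ∘ f)(t), i.e. g(f(s)) = g(f(t)).
Since g is injective, f(s) = f(t). Since f is injective, s = t. So g ∘ f is injective.

injective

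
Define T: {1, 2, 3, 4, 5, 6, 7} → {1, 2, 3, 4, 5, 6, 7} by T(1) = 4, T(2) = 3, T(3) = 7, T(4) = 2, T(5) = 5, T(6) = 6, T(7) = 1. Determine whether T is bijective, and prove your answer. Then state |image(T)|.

7

The values 4, 3, 7, 2, 5, 6, 1 are a permutation of {1, 2, 3, 4, 5, 6, 7}: each element appears exactly once.
So T is injective and surjective, hence bijective.
The image of T is {1, 2, 3, 4, 5, 6, 7}, which has 7 elements.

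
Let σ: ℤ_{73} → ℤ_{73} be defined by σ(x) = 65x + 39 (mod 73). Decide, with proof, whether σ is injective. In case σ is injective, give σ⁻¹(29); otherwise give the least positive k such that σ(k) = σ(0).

If σ(x_1) = σ(x_2), then 65x_1 ≡ 65x_2 (mod 73). Because gcd(65, 73) = 1, we may cancel 65 to get x_1 ≡ x_2 (mod 73).
Therefore σ is injective.
We now compute 65⁻¹ mod 73 explicitly. Euclid's algorithm: 73 = 1·65 + 8, 65 = 8·8 + 1; back-substituting gives 1 = 9·65 − 8·73, so 65⁻¹ ≡ 9 (mod 73).
Since σ is injective, we compute σ⁻¹(29): solve 65x + 39 ≡ 29 (mod 73), i.e. 65x ≡ 63 (mod 73).
Multiplying by 65⁻¹ = 9 gives x ≡ 9·63 = 567 = 7·73 + 56 ≡ 56 (mod 73).
Check: σ(56) = 65·56 + 39 = 3679 = 50·73 + 29 ≡ 29 (mod 73).

56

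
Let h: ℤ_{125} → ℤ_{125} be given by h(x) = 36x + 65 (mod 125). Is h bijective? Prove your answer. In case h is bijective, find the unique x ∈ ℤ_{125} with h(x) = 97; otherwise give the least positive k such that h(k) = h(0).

Recall that injectivity means: for all s, t in the domain, h(s) = h(t) implies s = t.
Suppose h(s) = h(t) in ℤ_{125}. Then 36s + 65 ≡ 36t + 65 (mod 125), hence 36(s − t) ≡ 0 (mod 125).
Since gcd(36, 125) = 1, 36 is invertible modulo 125, hence s − t ≡ 0 (mod 125), i.e. s = t.
We now compute 36⁻¹ mod 125 explicitly. Euclid's algorithm: 125 = 3·36 + 17, 36 = 2·17 + 2, 17 = 8·2 + 1; back-substituting gives 1 = 66·36 − 19·125, so 36⁻¹ ≡ 66 (mod 125).
Then y ↦ 66(y − 65) is a two-sided inverse to h, so every y ∈ ℤ_{125} has a preimage.
Thus h is bijective.
Since h is bijective, we find h⁻¹(97): we need 36x ≡ 97 − 65 ≡ 32 (mod 125). Using 36⁻¹ = 66: x ≡ 66·32 = 2112 = 16·125 + 112, so x = 112.
Check: h(112) = 36·112 + 65 = 4097 = 32·125 + 97 ≡ 97 (mod 125).

112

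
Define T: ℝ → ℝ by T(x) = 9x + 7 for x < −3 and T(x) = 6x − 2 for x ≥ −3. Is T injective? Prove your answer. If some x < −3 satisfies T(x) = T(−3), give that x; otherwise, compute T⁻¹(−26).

-11/3

Both pieces are strictly increasing (slopes 9 and 6), so each is injective on its own interval.
The left piece maps (−∞, −3) onto (−∞, −20); the right piece maps [−3, ∞) onto [−20, ∞).
These images are disjoint, so no value is attained by both pieces. Therefore T is injective.
Because the two images are disjoint, no x < −3 has T(x) = T(−3), so we compute T⁻¹(−26): −26 lies in (−∞, −20), so solve 9x + 7 = −26: x = (−26 − 7)/9 = −11/3.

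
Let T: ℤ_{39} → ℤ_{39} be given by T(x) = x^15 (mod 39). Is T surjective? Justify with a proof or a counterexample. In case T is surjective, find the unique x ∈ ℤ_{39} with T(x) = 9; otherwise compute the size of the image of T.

15

T(2): Repeated squaring mod 39: 2^1 ≡ 2, 2^2 ≡ 2² = 4, 2^4 ≡ 4² = 16, 2^8 ≡ 16² = 256 ≡ 22. Since 15 = 8 + 4 + 2 + 1, 2^15 ≡ 22·16·4·2: 22·16 = 352 ≡ 1, then 1·4 = 4, then 4·2 = 8. So 2^15 ≡ 8 (mod 39).
T(5): Repeated squaring mod 39: 5^1 ≡ 5, 5^2 ≡ 5² = 25, 5^4 ≡ 25² = 625 ≡ 1, 5^8 ≡ 1² = 1. Since 15 = 8 + 4 + 2 + 1, 5^15 ≡ 1·1·25·5: 1·1 = 1, then 1·25 = 25, then 25·5 = 125 ≡ 8. So 5^15 ≡ 8 (mod 39).
So T(2) = T(5) = 8 while 2 ≠ 5, so T is not injective.
A non-injective map from the 39-element set ℤ_{39} to itself takes at most 38 distinct values, so it cannot be surjective. So T is not surjective.
Since T is not surjective, we determine |image(T)|. Computing x^15 mod 39 for each x (by repeated squaring, reducing mod 39 at every step), the values T(0), T(1), …, T(38) are: 0, 1, 8, 27, 25, 8, 21, 31, 5, 27, 25, 5, 12, 13, 14, 21, 1, 38, 21, 34, 5, 18, 1, 38, 18, 25, 26, 27, 34, 14, 12, 34, 8, 18, 31, 14, 12, 31, 38.
The distinct values are {0, 1, 5, 8, 12, 13, 14, 18, 21, 25, 26, 27, 31, 34, 38}; there are 15 of them.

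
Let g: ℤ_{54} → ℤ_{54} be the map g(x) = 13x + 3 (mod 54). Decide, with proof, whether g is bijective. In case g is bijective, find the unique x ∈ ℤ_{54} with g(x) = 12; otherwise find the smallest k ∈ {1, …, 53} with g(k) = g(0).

Suppose g(a) = g(b) in ℤ_{54}. Then 13a + 3 ≡ 13b + 3 (mod 54), therefore 13(a − b) ≡ 0 (mod 54).
Since gcd(13, 54) = 1, 13 is invertible modulo 54, hence a − b ≡ 0 (mod 54), i.e. a = b.
We now compute 13⁻¹ mod 54 explicitly. Euclid's algorithm: 54 = 4·13 + 2, 13 = 6·2 + 1; back-substituting gives 1 = 25·13 − 6·54, so 13⁻¹ ≡ 25 (mod 54).
Then y ↦ 25(y − 3) is a two-sided inverse to g, so every y ∈ ℤ_{54} has a preimage.
Thus g is bijective.
Since g is bijective, we find g⁻¹(12): we need 13x ≡ 12 − 3 ≡ 9 (mod 54). Using 13⁻¹ = 25: x ≡ 25·9 = 225 = 4·54 + 9, so x = 9.
Check: g(9) = 13·9 + 3 = 120 = 2·54 + 12 ≡ 12 (mod 54).

9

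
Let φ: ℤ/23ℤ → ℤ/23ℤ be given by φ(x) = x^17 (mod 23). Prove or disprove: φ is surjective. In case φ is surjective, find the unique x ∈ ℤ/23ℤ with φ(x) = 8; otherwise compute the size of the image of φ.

Since 23 is prime, the nonzero elements of ℤ/23ℤ form a cyclic group of order 22.
As gcd(17, 22) = 1, raising to the 17th power is a bijection on this group: if s^17 ≡ t^17 then (st^{−1})^17 = 1, and the only element of order dividing gcd(17, 22) = 1 is 1, so s = t.
With φ(0) = 0 this makes φ injective on all of ℤ/23ℤ, hence bijective (finite equal-size domain and codomain). In particular φ is surjective.
Since φ is surjective, we find the preimage of 8. The inverse of x ↦ x^17 on (ℤ/23ℤ)^× is x ↦ x^13, because 17·13 = 221 = 10·22 + 1 ≡ 1 (mod 22) and x^{22} = 1 for x ≠ 0 (Fermat). So φ⁻¹(8) = 8^13 mod 23.
Repeated squaring mod 23: 8^1 ≡ 8, 8^2 ≡ 8² = 64 ≡ 18, 8^4 ≡ 18² = 324 ≡ 2, 8^8 ≡ 2² = 4. Since 13 = 8 + 4 + 1, 8^13 ≡ 4·2·8: 4·2 = 8, then 8·8 = 64 ≡ 18. So 8^13 ≡ 18 (mod 23).
Hence φ⁻¹(8) = 18.

18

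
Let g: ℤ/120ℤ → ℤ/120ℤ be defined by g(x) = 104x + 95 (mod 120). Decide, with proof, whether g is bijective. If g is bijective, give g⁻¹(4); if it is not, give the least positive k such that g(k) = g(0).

We have gcd(104, 120) = 8 > 1. Taking x_1 = 0 and x_2 = 15: g(0) = 95 and g(15) = 104·15 + 95 = 1655 ≡ 95 (mod 120).
So g(0) = g(15) while 0 ≠ 15, hence g is not injective, hence not bijective.
Since g is not bijective, we find the least positive k with g(k) = g(0): this means 104k ≡ 0 (mod 120), i.e. 120 ∣ 104k. Since gcd(104, 120) = 8, dividing through by 8 this holds exactly when 15 ∣ 13k, and as gcd(13, 15) = 1, exactly when 15 ∣ k.
The smallest positive such k is 15.

15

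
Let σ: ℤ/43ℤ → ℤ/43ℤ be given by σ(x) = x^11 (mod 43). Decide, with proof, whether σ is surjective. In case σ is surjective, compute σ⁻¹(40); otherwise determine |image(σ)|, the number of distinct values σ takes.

Since 43 is prime, the nonzero elements of ℤ/43ℤ form a cyclic group of order 42.
As gcd(11, 42) = 1, raising to the 11th power is a bijection on this group: if x_1^11 ≡ x_2^11 then (x_1x_2^{−1})^11 = 1, and the only element of order dividing gcd(11, 42) = 1 is 1, so x_1 = x_2.
With σ(0) = 0 this makes σ injective on all of ℤ/43ℤ, hence bijective (finite equal-size domain and codomain). In particular σ is surjective.
Since σ is surjective, we find the preimage of 40. The inverse of x ↦ x^11 on (ℤ/43ℤ)^× is x ↦ x^23, because 11·23 = 253 = 6·42 + 1 ≡ 1 (mod 42) and x^{42} = 1 for x ≠ 0 (Fermat). So σ⁻¹(40) = 40^23 mod 43.
Repeated squaring mod 43: 40^1 ≡ 40, 40^2 ≡ 40² = 1600 ≡ 9, 40^4 ≡ 9² = 81 ≡ 38, 40^8 ≡ 38² = 1444 ≡ 25, 40^16 ≡ 25² = 625 ≡ 23. Since 23 = 16 + 4 + 2 + 1, 40^23 ≡ 23·38·9·40: 23·38 = 874 ≡ 14, then 14·9 = 126 ≡ 40, then 40·40 = 1600 ≡ 9. So 40^23 ≡ 9 (mod 43).
Hence σ⁻¹(40) = 9.

9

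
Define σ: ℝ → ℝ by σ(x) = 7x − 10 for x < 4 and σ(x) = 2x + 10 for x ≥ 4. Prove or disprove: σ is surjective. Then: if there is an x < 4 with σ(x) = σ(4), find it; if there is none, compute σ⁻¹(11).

Both pieces are strictly increasing (slopes 7 and 2), so each is injective on its own interval.
The left piece maps (−∞, 4) onto (−∞, 18); the right piece maps [4, ∞) onto [18, ∞).
These images together cover ℝ, so σ is surjective.
Because the two images are disjoint, no x < 4 has σ(x) = σ(4), so we compute σ⁻¹(11): 11 lies in (−∞, 18), so solve 7x − 10 = 11: x = (11 + 10)/7 = 3.

3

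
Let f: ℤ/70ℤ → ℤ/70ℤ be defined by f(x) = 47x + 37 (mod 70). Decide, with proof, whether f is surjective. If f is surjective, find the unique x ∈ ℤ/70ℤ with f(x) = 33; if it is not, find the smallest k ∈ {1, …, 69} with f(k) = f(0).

58

Since gcd(47, 70) = 1, 47 is invertible modulo 70. Euclid's algorithm: 70 = 1·47 + 23, 47 = 2·23 + 1; back-substituting gives 1 = 3·47 − 2·70, so 47⁻¹ ≡ 3 (mod 70).
Then y ↦ 3(y − 37) is a two-sided inverse to f, so every y ∈ ℤ/70ℤ has a preimage.
So f is surjective.
Since f is surjective, we find f⁻¹(33): we need 47x ≡ 33 − 37 ≡ 66 (mod 70). Using 47⁻¹ = 3: x ≡ 3·66 = 198 = 2·70 + 58, so x = 58.
Check: f(58) = 47·58 + 37 = 2763 = 39·70 + 33 ≡ 33 (mod 70).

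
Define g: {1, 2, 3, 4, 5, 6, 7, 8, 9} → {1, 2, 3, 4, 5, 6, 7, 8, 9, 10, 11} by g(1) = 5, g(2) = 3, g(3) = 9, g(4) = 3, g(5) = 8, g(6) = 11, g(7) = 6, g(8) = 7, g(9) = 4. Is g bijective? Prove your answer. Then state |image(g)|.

g(2) = 3 = g(4) with 2 ≠ 4, so g is not injective, hence not bijective.
The image of g is {3, 4, 5, 6, 7, 8, 9, 11}, which has 8 elements.

8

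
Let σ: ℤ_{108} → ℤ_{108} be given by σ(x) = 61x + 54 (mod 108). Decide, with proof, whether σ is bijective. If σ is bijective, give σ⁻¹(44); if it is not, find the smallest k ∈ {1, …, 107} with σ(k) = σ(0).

14

Suppose σ(a) = σ(b) in ℤ_{108}. Then 61a + 54 ≡ 61b + 54 (mod 108), hence 61(a − b) ≡ 0 (mod 108).
Since gcd(61, 108) = 1, 61 is invertible modulo 108, so a − b ≡ 0 (mod 108), i.e. a = b.
We now compute 61⁻¹ mod 108 explicitly. Euclid's algorithm: 108 = 1·61 + 47, 61 = 1·47 + 14, 47 = 3·14 + 5, 14 = 2·5 + 4, 5 = 1·4 + 1; back-substituting gives 1 = 85·61 − 48·108, so 61⁻¹ ≡ 85 (mod 108).
For any y ∈ ℤ_{108}, x = 85(y − 54) mod 108 satisfies σ(x) = 61·85(y − 54) + 54 ≡ y (since 61·85 ≡ 1 mod 108). So every y has a preimage.
Therefore σ is bijective.
Since σ is bijective, we compute σ⁻¹(44): solve 61x + 54 ≡ 44 (mod 108), i.e. 61x ≡ 98 (mod 108).
Multiplying by 61⁻¹ = 85 gives x ≡ 85·98 = 8330 = 77·108 + 14 ≡ 14 (mod 108).
Check: σ(14) = 61·14 + 54 = 908 = 8·108 + 44 ≡ 44 (mod 108).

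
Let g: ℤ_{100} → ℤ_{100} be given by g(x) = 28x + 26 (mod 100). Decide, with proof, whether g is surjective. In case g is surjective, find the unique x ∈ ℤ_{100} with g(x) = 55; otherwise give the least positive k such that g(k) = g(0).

Recall: g is surjective if every y in the codomain equals g(x) for some x in the domain.
Since gcd(28, 100) = 4, we have 28x ≡ 0 (mod 4) for all x, so g(x) ≡ 2 (mod 4).
But 0 ≢ 2 (mod 4), so 0 ∈ ℤ_{100} has no preimage. Hence g is not surjective.
Since g is not surjective, we find the least positive k with g(k) = g(0): this means 28k ≡ 0 (mod 100), i.e. 100 ∣ 28k. Since gcd(28, 100) = 4, dividing through by 4 this holds exactly when 25 ∣ 7k, and as gcd(7, 25) = 1, exactly when 25 ∣ k.
The smallest positive such k is 25.

25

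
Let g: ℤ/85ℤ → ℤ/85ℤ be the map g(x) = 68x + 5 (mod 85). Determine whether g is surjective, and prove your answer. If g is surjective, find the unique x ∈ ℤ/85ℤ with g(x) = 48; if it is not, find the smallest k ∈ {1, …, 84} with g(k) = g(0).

Since gcd(68, 85) = 17, we have 68x ≡ 0 (mod 17) for all x, so g(x) ≡ 5 (mod 17).
But 0 ≢ 5 (mod 17), so 0 ∈ ℤ/85ℤ has no preimage. Therefore g is not surjective.
Since g is not surjective, we find the least positive k with g(k) = g(0): this means 68k ≡ 0 (mod 85), i.e. 85 ∣ 68k. Since gcd(68, 85) = 17, dividing through by 17 this holds exactly when 5 ∣ 4k, and as gcd(4, 5) = 1, exactly when 5 ∣ k.
The smallest positive such k is 5.

5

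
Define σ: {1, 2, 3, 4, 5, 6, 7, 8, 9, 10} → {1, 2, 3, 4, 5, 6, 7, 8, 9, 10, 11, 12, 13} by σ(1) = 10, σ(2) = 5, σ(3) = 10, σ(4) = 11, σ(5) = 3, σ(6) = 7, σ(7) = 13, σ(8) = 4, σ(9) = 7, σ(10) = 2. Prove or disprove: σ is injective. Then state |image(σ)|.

8

σ(1) = 10 = σ(3) with 1 ≠ 3, so σ is not injective.
The image of σ is {2, 3, 4, 5, 7, 10, 11, 13}, which has 8 elements.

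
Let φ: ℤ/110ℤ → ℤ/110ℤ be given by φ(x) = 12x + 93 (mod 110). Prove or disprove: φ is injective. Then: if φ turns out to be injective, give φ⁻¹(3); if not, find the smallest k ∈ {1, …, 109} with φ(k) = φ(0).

55

We have gcd(12, 110) = 2 > 1. Taking a = 0 and b = 55: φ(0) = 93 and φ(55) = 12·55 + 93 = 753 ≡ 93 (mod 110).
So φ(0) = φ(55) while 0 ≠ 55, thus φ is not injective.
Since φ is not injective, we find the least positive k with φ(k) = φ(0): this means 12k ≡ 0 (mod 110), i.e. 110 ∣ 12k. Since gcd(12, 110) = 2, dividing through by 2 this holds exactly when 55 ∣ 6k, and as gcd(6, 55) = 1, exactly when 55 ∣ k.
The smallest positive such k is 55.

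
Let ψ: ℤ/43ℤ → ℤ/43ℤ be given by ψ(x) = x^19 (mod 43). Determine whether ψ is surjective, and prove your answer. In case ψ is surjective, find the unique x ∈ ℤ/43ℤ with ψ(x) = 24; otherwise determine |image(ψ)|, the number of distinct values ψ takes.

40

Since 43 is prime, the nonzero elements of ℤ/43ℤ form a cyclic group of order 42.
As gcd(19, 42) = 1, raising to the 19th power is a bijection on this group: if a^19 ≡ b^19 then (ab^{−1})^19 = 1, and the only element of order dividing gcd(19, 42) = 1 is 1, so a = b.
With ψ(0) = 0 this makes ψ injective on all of ℤ/43ℤ, hence bijective (finite equal-size domain and codomain). In particular ψ is surjective.
Since ψ is surjective, we find the preimage of 24. The inverse of x ↦ x^19 on (ℤ/43ℤ)^× is x ↦ x^31, because 19·31 = 589 = 14·42 + 1 ≡ 1 (mod 42) and x^{42} = 1 for x ≠ 0 (Fermat). So ψ⁻¹(24) = 24^31 mod 43.
Repeated squaring mod 43: 24^1 ≡ 24, 24^2 ≡ 24² = 576 ≡ 17, 24^4 ≡ 17² = 289 ≡ 31, 24^8 ≡ 31² = 961 ≡ 15, 24^16 ≡ 15² = 225 ≡ 10. Since 31 = 16 + 8 + 4 + 2 + 1, 24^31 ≡ 10·15·31·17·24: 10·15 = 150 ≡ 21, then 21·31 = 651 ≡ 6, then 6·17 = 102 ≡ 16, then 16·24 = 384 ≡ 40. So 24^31 ≡ 40 (mod 43).
Hence ψ⁻¹(24) = 40.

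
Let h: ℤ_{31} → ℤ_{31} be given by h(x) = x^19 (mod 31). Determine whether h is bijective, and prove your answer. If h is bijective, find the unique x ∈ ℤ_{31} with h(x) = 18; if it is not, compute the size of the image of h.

Since 31 is prime, the nonzero elements of ℤ_{31} form a cyclic group of order 30.
As gcd(19, 30) = 1, raising to the 19th power is a bijection on this group: if s^19 ≡ t^19 then (st^{−1})^19 = 1, and the only element of order dividing gcd(19, 30) = 1 is 1, so s = t.
With h(0) = 0 this makes h injective on all of ℤ_{31}, hence bijective (finite equal-size domain and codomain). In particular h is bijective.
Since h is bijective, we find the preimage of 18. The inverse of x ↦ x^19 on (ℤ_{31})^× is x ↦ x^19, because 19·19 = 361 = 12·30 + 1 ≡ 1 (mod 30) and x^{30} = 1 for x ≠ 0 (Fermat). So h⁻¹(18) = 18^19 mod 31.
Repeated squaring mod 31: 18^1 ≡ 18, 18^2 ≡ 18² = 324 ≡ 14, 18^4 ≡ 14² = 196 ≡ 10, 18^8 ≡ 10² = 100 ≡ 7, 18^16 ≡ 7² = 49 ≡ 18. Since 19 = 16 + 2 + 1, 18^19 ≡ 18·14·18: 18·14 = 252 ≡ 4, then 4·18 = 72 ≡ 10. So 18^19 ≡ 10 (mod 31).
Hence h⁻¹(18) = 10.

10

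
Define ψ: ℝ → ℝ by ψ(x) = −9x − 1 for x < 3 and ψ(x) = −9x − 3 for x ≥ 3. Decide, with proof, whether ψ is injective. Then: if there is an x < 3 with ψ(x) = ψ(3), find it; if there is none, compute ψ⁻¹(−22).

7/3

Both pieces are strictly decreasing (slopes −9 and −9), so each is injective on its own interval.
The left piece maps (−∞, 3) onto (−28, ∞); the right piece maps [3, ∞) onto (−∞, −30].
These images are disjoint, so no value is attained by both pieces. Thus ψ is injective.
Because the two images are disjoint, no x < 3 has ψ(x) = ψ(3), so we compute ψ⁻¹(−22): −22 lies in (−28, ∞), so solve −9x − 1 = −22: x = (−22 + 1)/(−9) = 7/3.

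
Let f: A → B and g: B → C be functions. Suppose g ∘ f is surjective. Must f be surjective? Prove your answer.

not surjective

No. Take A = {1, 2, 3}, B = {1, 2, 3, 4}, C = {1}, f(a) = 1 for every a ∈ A, and g(b) = 1 for every b ∈ B.
Then g ∘ f is surjective onto {1}, but 4 ∈ B has no preimage under f, so f is not surjective.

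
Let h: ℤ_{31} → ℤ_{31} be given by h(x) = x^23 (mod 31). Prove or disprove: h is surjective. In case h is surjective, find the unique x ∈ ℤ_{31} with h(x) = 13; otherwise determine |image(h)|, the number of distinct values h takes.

17

Since 31 is prime, the nonzero elements of ℤ_{31} form a cyclic group of order 30.
As gcd(23, 30) = 1, raising to the 23rd power is a bijection on this group: if a^23 ≡ b^23 then (ab^{−1})^23 = 1, and the only element of order dividing gcd(23, 30) = 1 is 1, so a = b.
With h(0) = 0 this makes h injective on all of ℤ_{31}, hence bijective (finite equal-size domain and codomain). In particular h is surjective.
Since h is surjective, we find the preimage of 13. The inverse of x ↦ x^23 on (ℤ_{31})^× is x ↦ x^17, because 23·17 = 391 = 13·30 + 1 ≡ 1 (mod 30) and x^{30} = 1 for x ≠ 0 (Fermat). So h⁻¹(13) = 13^17 mod 31.
Repeated squaring mod 31: 13^1 ≡ 13, 13^2 ≡ 13² = 169 ≡ 14, 13^4 ≡ 14² = 196 ≡ 10, 13^8 ≡ 10² = 100 ≡ 7, 13^16 ≡ 7² = 49 ≡ 18. Since 17 = 16 + 1, 13^17 ≡ 18·13: 18·13 = 234 ≡ 17. So 13^17 ≡ 17 (mod 31).
Hence h⁻¹(13) = 17.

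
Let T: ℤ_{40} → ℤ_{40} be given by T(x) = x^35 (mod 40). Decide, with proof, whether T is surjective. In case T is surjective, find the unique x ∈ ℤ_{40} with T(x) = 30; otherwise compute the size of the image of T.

25

T(0) = 0^35 = 0.
T(10): Repeated squaring mod 40: 10^1 ≡ 10, 10^2 ≡ 10² = 100 ≡ 20, 10^4 ≡ 20² = 400 ≡ 0, 10^8 ≡ 0² = 0, 10^16 ≡ 0² = 0, 10^32 ≡ 0² = 0. Since 35 = 32 + 2 + 1, 10^35 ≡ 0·20·10: 0·20 = 0, then 0·10 = 0. So 10^35 ≡ 0 (mod 40).
So T(0) = T(10) = 0 while 0 ≠ 10, so T is not injective.
A non-injective map from the 40-element set ℤ_{40} to itself takes at most 39 distinct values, so it cannot be surjective. Therefore T is not surjective.
Since T is not surjective, we determine |image(T)|. Computing x^35 mod 40 for each x (by repeated squaring, reducing mod 40 at every step), the values T(0), T(1), …, T(39) are: 0, 1, 8, 27, 24, 5, 16, 23, 32, 9, 0, 11, 8, 37, 24, 15, 16, 33, 32, 19, 0, 21, 8, 7, 24, 25, 16, 3, 32, 29, 0, 31, 8, 17, 24, 35, 16, 13, 32, 39.
The distinct values are {0, 1, 3, 5, 7, 8, 9, 11, 13, 15, 16, 17, 19, 21, 23, 24, 25, 27, 29, 31, 32, 33, 35, 37, 39}; there are 25 of them.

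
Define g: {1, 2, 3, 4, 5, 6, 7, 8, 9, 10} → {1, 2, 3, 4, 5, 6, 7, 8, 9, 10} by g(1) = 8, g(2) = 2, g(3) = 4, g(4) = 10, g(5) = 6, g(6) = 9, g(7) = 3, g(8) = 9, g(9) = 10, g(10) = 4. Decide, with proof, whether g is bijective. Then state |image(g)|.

7

g(6) = 9 = g(8) with 6 ≠ 8, so g is not injective, hence not bijective.
The image of g is {2, 3, 4, 6, 8, 9, 10}, which has 7 elements.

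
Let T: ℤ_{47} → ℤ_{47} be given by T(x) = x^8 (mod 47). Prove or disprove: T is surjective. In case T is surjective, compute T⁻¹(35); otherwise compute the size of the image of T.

T(23): Repeated squaring mod 47: 23^1 ≡ 23, 23^2 ≡ 23² = 529 ≡ 12, 23^4 ≡ 12² = 144 ≡ 3, 23^8 ≡ 3² = 9. So 23^8 ≡ 9 (mod 47).
T(24): Repeated squaring mod 47: 24^1 ≡ 24, 24^2 ≡ 24² = 576 ≡ 12, 24^4 ≡ 12² = 144 ≡ 3, 24^8 ≡ 3² = 9. So 24^8 ≡ 9 (mod 47).
So T(23) = T(24) = 9 while 23 ≠ 24, so T is not injective.
A non-injective map from the 47-element set ℤ_{47} to itself takes at most 46 distinct values, so it cannot be surjective. So T is not surjective.
Since T is not surjective, we determine |image(T)|. Computing x^8 mod 47 for each x (by repeated squaring, reducing mod 47 at every step), the values T(0), T(1), …, T(46) are: 0, 1, 21, 28, 18, 8, 24, 16, 2, 32, 27, 12, 34, 37, 7, 36, 42, 4, 14, 6, 3, 25, 17, 9, 9, 17, 25, 3, 6, 14, 4, 42, 36, 7, 37, 34, 12, 27, 32, 2, 16, 24, 8, 18, 28, 21, 1.
The distinct values are {0, 1, 2, 3, 4, 6, 7, 8, 9, 12, 14, 16, 17, 18, 21, 24, 25, 27, 28, 32, 34, 36, 37, 42}; there are 24 of them.

24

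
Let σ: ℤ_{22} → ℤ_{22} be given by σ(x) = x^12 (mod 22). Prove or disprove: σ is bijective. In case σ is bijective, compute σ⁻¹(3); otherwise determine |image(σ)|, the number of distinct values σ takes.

σ(10): Repeated squaring mod 22: 10^1 ≡ 10, 10^2 ≡ 10² = 100 ≡ 12, 10^4 ≡ 12² = 144 ≡ 12, 10^8 ≡ 12² = 144 ≡ 12. Since 12 = 8 + 4, 10^12 ≡ 12·12: 12·12 = 144 ≡ 12. So 10^12 ≡ 12 (mod 22).
σ(12): Repeated squaring mod 22: 12^1 ≡ 12, 12^2 ≡ 12² = 144 ≡ 12, 12^4 ≡ 12² = 144 ≡ 12, 12^8 ≡ 12² = 144 ≡ 12. Since 12 = 8 + 4, 12^12 ≡ 12·12: 12·12 = 144 ≡ 12. So 12^12 ≡ 12 (mod 22).
So σ(10) = σ(12) = 12 while 10 ≠ 12, hence σ is not injective, hence not bijective.
Since σ is not bijective, we determine |image(σ)|. Computing x^12 mod 22 for each x (by repeated squaring, reducing mod 22 at every step), the values σ(0), σ(1), …, σ(21) are: 0, 1, 4, 9, 16, 3, 14, 5, 20, 15, 12, 11, 12, 15, 20, 5, 14, 3, 16, 9, 4, 1.
The distinct values are {0, 1, 3, 4, 5, 9, 11, 12, 14, 15, 16, 20}; there are 12 of them.

12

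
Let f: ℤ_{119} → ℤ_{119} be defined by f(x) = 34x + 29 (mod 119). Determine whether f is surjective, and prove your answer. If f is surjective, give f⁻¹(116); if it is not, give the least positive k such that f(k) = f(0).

7

Since gcd(34, 119) = 17, we have 34x ≡ 0 (mod 17) for all x, so f(x) ≡ 12 (mod 17).
But 0 ≢ 12 (mod 17), so 0 ∈ ℤ_{119} has no preimage. Thus f is not surjective.
Since f is not surjective, we find the least positive k with f(k) = f(0): this means 34k ≡ 0 (mod 119), i.e. 119 ∣ 34k. Since gcd(34, 119) = 17, dividing through by 17 this holds exactly when 7 ∣ 2k, and as gcd(2, 7) = 1, exactly when 7 ∣ k.
The smallest positive such k is 7.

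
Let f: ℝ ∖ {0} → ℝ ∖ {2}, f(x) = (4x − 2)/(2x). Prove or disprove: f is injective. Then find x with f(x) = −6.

Suppose f(a) = f(b). Cross-multiplying: (4a − 2)(2b) = (4b − 2)(2a).
Expanding both sides and cancelling the symmetric terms leaves 4·(a − b) = 0. Since 4 ≠ 0, a = b. Hence f is injective.
Solving f(x) = −6: cross-multiplying gives 4x − 2 = −6(2x), which rearranges to 16x = 2, so x = 1/8.

1/8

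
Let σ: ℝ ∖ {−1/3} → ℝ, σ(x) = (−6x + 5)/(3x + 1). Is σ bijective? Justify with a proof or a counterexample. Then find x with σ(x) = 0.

If σ(x) = −2, cross-multiplying gives 3(−6x + 5) = −6(3x + 1), which simplifies to 15 = −6 — false.  So −2 has no preimage and σ is not surjective.
Thus σ is not bijective.
Solving σ(x) = 0: cross-multiplying gives −6x + 5 = 0(3x + 1), which rearranges to −6x = −5, so x = 5/6.

5/6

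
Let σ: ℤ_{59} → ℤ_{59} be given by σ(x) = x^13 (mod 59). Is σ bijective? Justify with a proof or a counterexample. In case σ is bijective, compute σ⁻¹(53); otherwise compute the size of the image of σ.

35

Since 59 is prime, the nonzero elements of ℤ_{59} form a cyclic group of order 58.
As gcd(13, 58) = 1, raising to the 13th power is a bijection on this group: if s^13 ≡ t^13 then (st^{−1})^13 = 1, and the only element of order dividing gcd(13, 58) = 1 is 1, so s = t.
With σ(0) = 0 this makes σ injective on all of ℤ_{59}, hence bijective (finite equal-size domain and codomain). In particular σ is bijective.
Since σ is bijective, we find the preimage of 53. The inverse of x ↦ x^13 on (ℤ_{59})^× is x ↦ x^9, because 13·9 = 117 = 2·58 + 1 ≡ 1 (mod 58) and x^{58} = 1 for x ≠ 0 (Fermat). So σ⁻¹(53) = 53^9 mod 59.
Repeated squaring mod 59: 53^1 ≡ 53, 53^2 ≡ 53² = 2809 ≡ 36, 53^4 ≡ 36² = 1296 ≡ 57, 53^8 ≡ 57² = 3249 ≡ 4. Since 9 = 8 + 1, 53^9 ≡ 4·53: 4·53 = 212 ≡ 35. So 53^9 ≡ 35 (mod 59).
Hence σ⁻¹(53) = 35.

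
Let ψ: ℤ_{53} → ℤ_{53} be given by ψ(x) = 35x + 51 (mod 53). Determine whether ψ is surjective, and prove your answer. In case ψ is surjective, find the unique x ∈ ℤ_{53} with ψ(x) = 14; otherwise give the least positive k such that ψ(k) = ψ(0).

5

Since gcd(35, 53) = 1, 35 is invertible modulo 53. Euclid's algorithm: 53 = 1·35 + 18, 35 = 1·18 + 17, 18 = 1·17 + 1; back-substituting gives 1 = 50·35 − 33·53, so 35⁻¹ ≡ 50 (mod 53).
Then y ↦ 50(y − 51) is a two-sided inverse to ψ, so every y ∈ ℤ_{53} has a preimage.
Therefore ψ is surjective.
Since ψ is surjective, we find ψ⁻¹(14): we need 35x ≡ 14 − 51 ≡ 16 (mod 53). Using 35⁻¹ = 50: x ≡ 50·16 = 800 = 15·53 + 5, so x = 5.
Check: ψ(5) = 35·5 + 51 = 226 = 4·53 + 14 ≡ 14 (mod 53).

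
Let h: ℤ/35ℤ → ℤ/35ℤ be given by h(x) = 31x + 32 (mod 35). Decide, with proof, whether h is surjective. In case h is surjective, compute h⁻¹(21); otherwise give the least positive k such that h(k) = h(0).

29

By definition, surjectivity means every element of the codomain has a preimage under h.
Since gcd(31, 35) = 1, 31 is invertible modulo 35. Euclid's algorithm: 35 = 1·31 + 4, 31 = 7·4 + 3, 4 = 1·3 + 1; back-substituting gives 1 = 26·31 − 23·35, so 31⁻¹ ≡ 26 (mod 35).
For any y ∈ ℤ/35ℤ, x = 26(y − 32) mod 35 satisfies h(x) = 31·26(y − 32) + 32 ≡ y (since 31·26 ≡ 1 mod 35). So every y has a preimage.
Thus h is surjective.
Since h is surjective, we compute h⁻¹(21): solve 31x + 32 ≡ 21 (mod 35), i.e. 31x ≡ 24 (mod 35).
Multiplying by 31⁻¹ = 26 gives x ≡ 26·24 = 624 = 17·35 + 29 ≡ 29 (mod 35).
Check: h(29) = 31·29 + 32 = 931 = 26·35 + 21 ≡ 21 (mod 35).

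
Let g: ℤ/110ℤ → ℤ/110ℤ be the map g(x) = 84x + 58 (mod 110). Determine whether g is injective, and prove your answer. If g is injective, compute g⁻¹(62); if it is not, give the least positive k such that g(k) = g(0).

55

Recall that injectivity means: for all a, b in the domain, g(a) = g(b) implies a = b.
We have gcd(84, 110) = 2 > 1. Taking a = 0 and b = 55: g(0) = 58 and g(55) = 84·55 + 58 = 4678 ≡ 58 (mod 110).
So g(0) = g(55) while 0 ≠ 55, so g is not injective.
Since g is not injective, we find the least positive k with g(k) = g(0): this means 84k ≡ 0 (mod 110), i.e. 110 ∣ 84k. Since gcd(84, 110) = 2, dividing through by 2 this holds exactly when 55 ∣ 42k, and as gcd(42, 55) = 1, exactly when 55 ∣ k.
The smallest positive such k is 55.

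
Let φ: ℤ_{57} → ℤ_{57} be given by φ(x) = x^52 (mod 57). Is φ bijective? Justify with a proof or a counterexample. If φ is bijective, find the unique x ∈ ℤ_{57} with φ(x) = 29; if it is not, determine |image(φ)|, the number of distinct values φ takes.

φ(8): Repeated squaring mod 57: 8^1 ≡ 8, 8^2 ≡ 8² = 64 ≡ 7, 8^4 ≡ 7² = 49, 8^8 ≡ 49² = 2401 ≡ 7, 8^16 ≡ 7² = 49, 8^32 ≡ 49² = 2401 ≡ 7. Since 52 = 32 + 16 + 4, 8^52 ≡ 7·49·49: 7·49 = 343 ≡ 1, then 1·49 = 49. So 8^52 ≡ 49 (mod 57).
φ(11): Repeated squaring mod 57: 11^1 ≡ 11, 11^2 ≡ 11² = 121 ≡ 7, 11^4 ≡ 7² = 49, 11^8 ≡ 49² = 2401 ≡ 7, 11^16 ≡ 7² = 49, 11^32 ≡ 49² = 2401 ≡ 7. Since 52 = 32 + 16 + 4, 11^52 ≡ 7·49·49: 7·49 = 343 ≡ 1, then 1·49 = 49. So 11^52 ≡ 49 (mod 57).
So φ(8) = φ(11) = 49 while 8 ≠ 11, hence φ is not injective, hence not bijective.
Since φ is not bijective, we determine |image(φ)|. Computing x^52 mod 57 for each x (by repeated squaring, reducing mod 57 at every step), the values φ(0), φ(1), …, φ(56) are: 0, 1, 43, 36, 25, 16, 9, 7, 49, 42, 4, 49, 45, 28, 16, 6, 55, 43, 39, 19, 1, 24, 55, 25, 54, 28, 7, 30, 4, 4, 30, 7, 28, 54, 25, 55, 24, 1, 19, 39, 43, 55, 6, 16, 28, 45, 49, 4, 42, 49, 7, 9, 16, 25, 36, 43, 1.
The distinct values are {0, 1, 4, 6, 7, 9, 16, 19, 24, 25, 28, 30, 36, 39, 42, 43, 45, 49, 54, 55}; there are 20 of them.

20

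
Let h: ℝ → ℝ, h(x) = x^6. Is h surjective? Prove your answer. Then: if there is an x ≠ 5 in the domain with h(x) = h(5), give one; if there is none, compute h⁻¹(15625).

-5

Since 6 is even, x^6 ≥ 0 for all x ∈ ℝ, so −1 ∈ ℝ has no preimage. So h is not surjective.
For the follow-up, such an x exists: taking x = −5 ∈ ℝ gives h(−5) = 15625 = h(5) with −5 ≠ 5.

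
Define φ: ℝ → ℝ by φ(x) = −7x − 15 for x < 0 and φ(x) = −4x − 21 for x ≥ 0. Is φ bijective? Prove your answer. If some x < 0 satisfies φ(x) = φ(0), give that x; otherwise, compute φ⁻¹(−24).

3/4

Both pieces are strictly decreasing (slopes −7 and −4), so each is injective on its own interval.
The left piece maps (−∞, 0) onto (−15, ∞); the right piece maps [0, ∞) onto (−∞, −21].
The images leave a gap (−15 has no preimage), so φ is not surjective, hence not bijective.
Because the two images are disjoint, no x < 0 has φ(x) = φ(0), so we compute φ⁻¹(−24): −24 lies in (−∞, −21], so solve −4x − 21 = −24: x = (−24 + 21)/(−4) = 3/4.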